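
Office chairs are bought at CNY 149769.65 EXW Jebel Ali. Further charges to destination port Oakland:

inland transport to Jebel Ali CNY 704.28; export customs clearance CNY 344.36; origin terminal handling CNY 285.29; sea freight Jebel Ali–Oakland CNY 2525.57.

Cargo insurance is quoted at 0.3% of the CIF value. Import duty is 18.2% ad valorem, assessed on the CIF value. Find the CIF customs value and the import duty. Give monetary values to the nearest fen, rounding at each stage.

Let C be the CIF value. C = EXW price + pre-shipment costs + freight + 0.3% × C
C − 0.3% × C = 149769.65 + 704.28 + 344.36 + 285.29 + 2525.57
0.997 × C = 153629.15
C = 153629.15 / 0.997 = 154091.42
Insurance premium = 0.3% × 154091.42 = 462.27
Import duty = 154091.42 × 18.2% = 28044.64

CIF value: CNY 154091.42; import duty: CNY 28044.64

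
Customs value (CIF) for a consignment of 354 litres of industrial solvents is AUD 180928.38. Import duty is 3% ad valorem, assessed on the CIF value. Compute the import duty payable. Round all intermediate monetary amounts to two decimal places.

Import duty = 180928.38 × 3% = 5427.85

Import duty: AUD 5427.85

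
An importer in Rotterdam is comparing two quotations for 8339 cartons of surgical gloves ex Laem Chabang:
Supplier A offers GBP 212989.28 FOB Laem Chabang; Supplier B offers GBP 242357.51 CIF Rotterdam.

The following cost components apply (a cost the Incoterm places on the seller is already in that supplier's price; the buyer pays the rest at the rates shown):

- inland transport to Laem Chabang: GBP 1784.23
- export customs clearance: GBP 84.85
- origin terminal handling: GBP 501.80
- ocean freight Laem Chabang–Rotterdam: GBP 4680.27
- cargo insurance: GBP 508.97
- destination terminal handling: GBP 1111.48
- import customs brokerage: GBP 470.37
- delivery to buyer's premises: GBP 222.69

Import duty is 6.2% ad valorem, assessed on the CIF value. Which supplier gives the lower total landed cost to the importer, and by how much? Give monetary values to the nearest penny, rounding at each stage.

Supplier A (FOB):
CIF value = FOB price + freight + insurance = 212989.28 + 4680.27 + 508.97 = 218178.52
Import duty = 218178.52 × 6.2% = 13527.07
Buyer bears (A): 4680.27 + 508.97 + 1111.48 + 470.37 + 222.69 = 6993.78
Landed cost (A) = invoice 212989.28 + 6993.78 + duty 13527.07 = 233510.13
Supplier B (CIF):
The CIF price already equals the CIF value: 242357.51
Import duty = 242357.51 × 6.2% = 15026.17
Buyer bears (B): 1111.48 + 470.37 + 222.69 = 1804.54
Landed cost (B) = invoice 242357.51 + 1804.54 + duty 15026.17 = 259188.22
Difference = |233510.13 − 259188.22| = 25678.09

Supplier A is cheaper by GBP 25678.09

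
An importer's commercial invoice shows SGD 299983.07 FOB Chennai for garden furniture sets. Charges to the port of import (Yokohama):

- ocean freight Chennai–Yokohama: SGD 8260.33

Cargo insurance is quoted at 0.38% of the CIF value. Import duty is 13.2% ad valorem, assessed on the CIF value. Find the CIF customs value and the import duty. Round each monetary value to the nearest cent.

CIF value: SGD 309419.19; import duty: SGD 40843.33

Let C be the CIF value. C = FOB price + freight + 0.38% × C
C − 0.38% × C = 299983.07 + 8260.33
0.9962 × C = 308243.40
C = 308243.40 / 0.9962 = 309419.19
Insurance premium = 0.38% × 309419.19 = 1175.79
Import duty = 309419.19 × 13.2% = 40843.33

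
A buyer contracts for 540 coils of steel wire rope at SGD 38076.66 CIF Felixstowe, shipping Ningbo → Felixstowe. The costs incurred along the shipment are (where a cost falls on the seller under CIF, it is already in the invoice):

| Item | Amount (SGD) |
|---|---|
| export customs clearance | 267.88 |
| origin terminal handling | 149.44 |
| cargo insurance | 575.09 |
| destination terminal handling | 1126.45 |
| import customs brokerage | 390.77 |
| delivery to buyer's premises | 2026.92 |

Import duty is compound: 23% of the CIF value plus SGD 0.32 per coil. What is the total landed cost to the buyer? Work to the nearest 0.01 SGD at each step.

CIF: the seller pays costs through ocean freight and marine insurance to the destination port.
Already in the invoice (seller's account under CIF): export clearance, origin terminal, insurance — exclude.
The CIF price already equals the CIF value: 38076.66
Ad valorem component: 38076.66 × 23% = 8757.63
Specific component: 540 × 0.32 = 172.80
Import duty = 8757.63 + 172.80 = 8930.43
Buyer bears: destination terminal 1126.45 + brokerage 390.77 + delivery 2026.92 + duty 8930.43 = 12474.57
Landed cost = invoice 38076.66 + 12474.57 = 50551.23

Total landed cost: SGD 50551.23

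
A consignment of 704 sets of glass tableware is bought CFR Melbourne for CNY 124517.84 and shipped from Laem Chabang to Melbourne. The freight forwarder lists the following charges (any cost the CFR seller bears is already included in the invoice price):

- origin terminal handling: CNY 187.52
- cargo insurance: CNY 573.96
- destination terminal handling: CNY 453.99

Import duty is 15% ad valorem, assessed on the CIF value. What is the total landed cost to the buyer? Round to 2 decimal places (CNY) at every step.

CFR: the seller pays costs through ocean freight to the destination port, but not insurance.
Already in the invoice (seller's account under CFR): origin terminal — exclude.
CIF value = CFR price + insurance = 124517.84 + 573.96 = 125091.80
Import duty = 125091.80 × 15% = 18763.77
Buyer bears: insurance 573.96 + destination terminal 453.99 + duty 18763.77 = 19791.72
Landed cost = invoice 124517.84 + 19791.72 = 144309.56

Total landed cost: CNY 144309.56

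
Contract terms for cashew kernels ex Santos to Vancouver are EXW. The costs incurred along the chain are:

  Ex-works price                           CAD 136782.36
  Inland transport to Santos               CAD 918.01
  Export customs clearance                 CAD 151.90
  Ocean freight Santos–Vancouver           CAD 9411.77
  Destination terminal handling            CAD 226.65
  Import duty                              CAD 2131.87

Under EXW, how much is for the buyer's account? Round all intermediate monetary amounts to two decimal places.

Buyer's account: CAD 12840.20

EXW: the seller makes goods available at their premises; the buyer bears all onward costs.
Seller's account: goods 136782.36 = 136782.36
Buyer's account: inland to port 918.01 + export clearance 151.90 + freight 9411.77 + destination terminal 226.65 + duty 2131.87 = 12840.20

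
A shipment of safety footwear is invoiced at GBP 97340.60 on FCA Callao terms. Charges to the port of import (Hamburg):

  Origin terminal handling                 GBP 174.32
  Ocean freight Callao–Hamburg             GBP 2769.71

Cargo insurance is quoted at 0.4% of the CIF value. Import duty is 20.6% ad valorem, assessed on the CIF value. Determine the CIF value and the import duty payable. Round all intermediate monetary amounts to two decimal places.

Let C be the CIF value. C = FCA price + pre-shipment costs + freight + 0.4% × C
C − 0.4% × C = 97340.60 + 174.32 + 2769.71
0.996 × C = 100284.63
C = 100284.63 / 0.996 = 100687.38
Insurance premium = 0.4% × 100687.38 = 402.75
Import duty = 100687.38 × 20.6% = 20741.60

CIF value: GBP 100687.38; import duty: GBP 20741.60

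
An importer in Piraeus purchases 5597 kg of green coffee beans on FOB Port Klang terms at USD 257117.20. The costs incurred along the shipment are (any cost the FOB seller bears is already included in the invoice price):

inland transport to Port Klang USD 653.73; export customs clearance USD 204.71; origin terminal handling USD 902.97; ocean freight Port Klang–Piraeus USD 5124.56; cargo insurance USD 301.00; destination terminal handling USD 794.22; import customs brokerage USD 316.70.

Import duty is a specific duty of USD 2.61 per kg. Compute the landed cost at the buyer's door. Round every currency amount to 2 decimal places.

Total landed cost: USD 278261.85

FOB: the seller bears costs until goods are on board at the origin port; the buyer bears freight, insurance and all costs thereafter.
Already in the invoice (seller's account under FOB): inland to port, export clearance, origin terminal — exclude.
CIF value = FOB price + freight + insurance = 257117.20 + 5124.56 + 301.00 = 262542.76
Import duty = 5597 × 2.61 = 14608.17
Buyer bears: freight 5124.56 + insurance 301.00 + destination terminal 794.22 + brokerage 316.70 + duty 14608.17 = 21144.65
Landed cost = invoice 257117.20 + 21144.65 = 278261.85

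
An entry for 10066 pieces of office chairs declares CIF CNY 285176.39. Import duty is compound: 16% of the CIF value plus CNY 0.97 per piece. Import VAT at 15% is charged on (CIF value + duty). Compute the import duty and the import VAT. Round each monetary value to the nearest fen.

Import duty: CNY 55392.24; import VAT: CNY 51085.29

Ad valorem component: 285176.39 × 16% = 45628.22
Specific component: 10066 × 0.97 = 9764.02
Import duty = 45628.22 + 9764.02 = 55392.24
VAT base = CIF + duty = 285176.39 + 55392.24 = 340568.63
Import VAT = 340568.63 × 15% = 51085.29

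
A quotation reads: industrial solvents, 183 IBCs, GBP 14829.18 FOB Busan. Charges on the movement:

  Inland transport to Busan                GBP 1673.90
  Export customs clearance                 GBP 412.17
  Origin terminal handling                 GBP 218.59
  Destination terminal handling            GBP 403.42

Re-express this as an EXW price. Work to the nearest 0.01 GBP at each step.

EXW price: GBP 12524.52

Not relevant to the conversion: destination terminal — on the buyer under both terms; not part of either seller's price.
From FOB to EXW, the seller no longer bears: inland to port, export clearance, origin terminal.
EXW price = 14829.18 − 1673.90 − 412.17 − 218.59 = 12524.52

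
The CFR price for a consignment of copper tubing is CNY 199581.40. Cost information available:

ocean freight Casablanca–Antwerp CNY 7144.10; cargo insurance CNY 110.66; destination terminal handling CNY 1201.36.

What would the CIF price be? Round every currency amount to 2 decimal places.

Not relevant to the conversion: freight — on the seller under both CFR and CIF; already in the CFR price and stays in the CIF price. destination terminal — on the buyer under both terms; not part of either seller's price.
From CFR to CIF, the seller additionally bears: insurance.
CIF price = 199581.40 + 110.66 = 199692.06

CIF price: CNY 199692.06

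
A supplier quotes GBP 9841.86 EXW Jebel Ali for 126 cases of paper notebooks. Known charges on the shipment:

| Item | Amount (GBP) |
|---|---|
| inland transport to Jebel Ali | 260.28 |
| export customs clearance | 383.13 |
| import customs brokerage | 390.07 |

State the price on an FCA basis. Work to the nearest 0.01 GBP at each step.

FCA price: GBP 10485.27

Not relevant to the conversion: brokerage — on the buyer under both terms; not part of either seller's price.
From EXW to FCA, the seller additionally bears: inland to port, export clearance.
FCA price = 9841.86 + 260.28 + 383.13 = 10485.27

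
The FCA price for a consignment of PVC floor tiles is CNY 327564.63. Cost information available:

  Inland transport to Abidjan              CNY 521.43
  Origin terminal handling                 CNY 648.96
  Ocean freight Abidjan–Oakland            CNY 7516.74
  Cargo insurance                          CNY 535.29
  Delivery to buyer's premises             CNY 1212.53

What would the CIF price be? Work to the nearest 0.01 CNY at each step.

Not relevant to the conversion: inland to port — on the seller under both FCA and CIF; already in the FCA price and stays in the CIF price. delivery — on the buyer under both terms; not part of either seller's price.
From FCA to CIF, the seller additionally bears: origin terminal, freight, insurance.
CIF price = 327564.63 + 648.96 + 7516.74 + 535.29 = 336265.62

CIF price: CNY 336265.62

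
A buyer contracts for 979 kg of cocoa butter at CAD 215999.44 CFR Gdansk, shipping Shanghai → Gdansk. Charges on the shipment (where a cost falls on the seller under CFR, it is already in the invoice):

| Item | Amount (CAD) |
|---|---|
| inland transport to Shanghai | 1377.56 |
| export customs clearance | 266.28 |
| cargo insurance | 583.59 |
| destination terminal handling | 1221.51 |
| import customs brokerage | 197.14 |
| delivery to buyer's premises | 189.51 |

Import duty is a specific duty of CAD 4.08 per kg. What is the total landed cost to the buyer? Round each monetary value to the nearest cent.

Total landed cost: CAD 222185.51

CFR: the seller pays costs through ocean freight to the destination port, but not insurance.
Already in the invoice (seller's account under CFR): inland to port, export clearance — exclude.
CIF value = CFR price + insurance = 215999.44 + 583.59 = 216583.03
Import duty = 979 × 4.08 = 3994.32
Buyer bears: insurance 583.59 + destination terminal 1221.51 + brokerage 197.14 + delivery 189.51 + duty 3994.32 = 6186.07
Landed cost = invoice 215999.44 + 6186.07 = 222185.51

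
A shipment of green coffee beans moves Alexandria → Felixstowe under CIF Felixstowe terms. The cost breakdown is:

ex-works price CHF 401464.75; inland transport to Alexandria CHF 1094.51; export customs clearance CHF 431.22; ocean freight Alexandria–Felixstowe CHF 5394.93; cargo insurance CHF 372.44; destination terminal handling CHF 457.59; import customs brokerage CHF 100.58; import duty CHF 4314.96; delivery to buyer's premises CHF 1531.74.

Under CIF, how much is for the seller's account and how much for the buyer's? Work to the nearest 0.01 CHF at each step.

Seller: CHF 408757.85; buyer: CHF 6404.87

CIF: the seller pays costs through ocean freight and marine insurance to the destination port.
Seller's account: goods 401464.75 + inland to port 1094.51 + export clearance 431.22 + freight 5394.93 + insurance 372.44 = 408757.85
Buyer's account: destination terminal 457.59 + brokerage 100.58 + duty 4314.96 + delivery 1531.74 = 6404.87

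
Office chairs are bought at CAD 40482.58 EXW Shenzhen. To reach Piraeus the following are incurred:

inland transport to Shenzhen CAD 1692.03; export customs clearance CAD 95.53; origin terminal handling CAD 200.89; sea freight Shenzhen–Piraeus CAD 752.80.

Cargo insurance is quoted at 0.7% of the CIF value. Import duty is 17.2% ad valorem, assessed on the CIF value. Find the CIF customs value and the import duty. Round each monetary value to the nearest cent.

CIF value: CAD 43528.53; import duty: CAD 7486.91

Let C be the CIF value. C = EXW price + pre-shipment costs + freight + 0.7% × C
C − 0.7% × C = 40482.58 + 1692.03 + 95.53 + 200.89 + 752.80
0.993 × C = 43223.83
C = 43223.83 / 0.993 = 43528.53
Insurance premium = 0.7% × 43528.53 = 304.70
Import duty = 43528.53 × 17.2% = 7486.91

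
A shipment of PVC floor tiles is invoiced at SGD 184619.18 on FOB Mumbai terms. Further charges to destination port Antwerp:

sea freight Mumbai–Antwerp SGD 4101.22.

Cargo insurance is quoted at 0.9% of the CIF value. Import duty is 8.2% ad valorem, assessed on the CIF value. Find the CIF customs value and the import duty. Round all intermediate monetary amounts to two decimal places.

Let C be the CIF value. C = FOB price + freight + 0.9% × C
C − 0.9% × C = 184619.18 + 4101.22
0.991 × C = 188720.40
C = 188720.40 / 0.991 = 190434.31
Insurance premium = 0.9% × 190434.31 = 1713.91
Import duty = 190434.31 × 8.2% = 15615.61

CIF value: SGD 190434.31; import duty: SGD 15615.61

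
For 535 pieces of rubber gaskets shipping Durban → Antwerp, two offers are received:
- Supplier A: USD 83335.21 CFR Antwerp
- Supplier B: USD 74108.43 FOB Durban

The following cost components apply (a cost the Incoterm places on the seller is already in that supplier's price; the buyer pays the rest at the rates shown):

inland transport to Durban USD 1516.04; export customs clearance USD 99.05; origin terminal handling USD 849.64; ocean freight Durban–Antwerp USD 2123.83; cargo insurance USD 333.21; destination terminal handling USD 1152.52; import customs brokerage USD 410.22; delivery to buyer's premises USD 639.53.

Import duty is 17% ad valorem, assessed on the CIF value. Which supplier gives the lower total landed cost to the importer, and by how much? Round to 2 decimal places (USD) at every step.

Supplier B is cheaper by USD 8310.45

Supplier A (CFR):
CIF value = CFR price + insurance = 83335.21 + 333.21 = 83668.42
Import duty = 83668.42 × 17% = 14223.63
Buyer bears (A): 333.21 + 1152.52 + 410.22 + 639.53 = 2535.48
Landed cost (A) = invoice 83335.21 + 2535.48 + duty 14223.63 = 100094.32
Supplier B (FOB):
CIF value = FOB price + freight + insurance = 74108.43 + 2123.83 + 333.21 = 76565.47
Import duty = 76565.47 × 17% = 13016.13
Buyer bears (B): 2123.83 + 333.21 + 1152.52 + 410.22 + 639.53 = 4659.31
Landed cost (B) = invoice 74108.43 + 4659.31 + duty 13016.13 = 91783.87
Difference = |100094.32 − 91783.87| = 8310.45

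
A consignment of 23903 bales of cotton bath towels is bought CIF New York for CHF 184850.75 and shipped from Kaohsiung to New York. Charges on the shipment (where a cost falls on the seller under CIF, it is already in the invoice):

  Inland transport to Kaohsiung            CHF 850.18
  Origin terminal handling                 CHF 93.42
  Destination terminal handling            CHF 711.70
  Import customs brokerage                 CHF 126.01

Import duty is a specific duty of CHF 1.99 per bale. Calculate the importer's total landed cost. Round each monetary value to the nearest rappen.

Total landed cost: CHF 233255.43

CIF: the seller pays costs through ocean freight and marine insurance to the destination port.
Already in the invoice (seller's account under CIF): inland to port, origin terminal — exclude.
The CIF price already equals the CIF value: 184850.75
Import duty = 23903 × 1.99 = 47566.97
Buyer bears: destination terminal 711.70 + brokerage 126.01 + duty 47566.97 = 48404.68
Landed cost = invoice 184850.75 + 48404.68 = 233255.43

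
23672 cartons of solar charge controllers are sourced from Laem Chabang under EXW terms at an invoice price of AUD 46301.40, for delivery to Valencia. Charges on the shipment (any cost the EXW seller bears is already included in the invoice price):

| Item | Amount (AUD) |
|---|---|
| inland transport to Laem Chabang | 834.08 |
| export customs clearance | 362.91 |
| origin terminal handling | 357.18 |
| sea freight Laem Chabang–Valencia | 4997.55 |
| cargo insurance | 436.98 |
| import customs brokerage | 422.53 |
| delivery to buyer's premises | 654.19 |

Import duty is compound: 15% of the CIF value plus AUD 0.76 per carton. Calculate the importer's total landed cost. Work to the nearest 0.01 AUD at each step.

Total landed cost: AUD 80351.06

EXW: the seller makes goods available at their premises; the buyer bears all onward costs.
CIF value = EXW price + inland to port + export clearance + origin terminal + freight + insurance = 46301.40 + 834.08 + 362.91 + 357.18 + 4997.55 + 436.98 = 53290.10
Ad valorem component: 53290.10 × 15% = 7993.52
Specific component: 23672 × 0.76 = 17990.72
Import duty = 7993.52 + 17990.72 = 25984.24
Buyer bears: inland to port 834.08 + export clearance 362.91 + origin terminal 357.18 + freight 4997.55 + insurance 436.98 + brokerage 422.53 + delivery 654.19 + duty 25984.24 = 34049.66
Landed cost = invoice 46301.40 + 34049.66 = 80351.06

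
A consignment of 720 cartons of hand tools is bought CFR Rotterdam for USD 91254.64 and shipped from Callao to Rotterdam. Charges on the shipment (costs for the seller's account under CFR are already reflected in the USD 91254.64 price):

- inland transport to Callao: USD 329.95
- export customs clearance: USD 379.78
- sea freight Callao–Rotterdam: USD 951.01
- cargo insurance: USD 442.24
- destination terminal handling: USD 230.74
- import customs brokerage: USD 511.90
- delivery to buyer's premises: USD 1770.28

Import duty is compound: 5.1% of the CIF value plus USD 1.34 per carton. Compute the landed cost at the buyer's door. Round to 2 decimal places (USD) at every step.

Total landed cost: USD 99851.14

CFR: the seller pays costs through ocean freight to the destination port, but not insurance.
Already in the invoice (seller's account under CFR): inland to port, export clearance, freight — exclude.
CIF value = CFR price + insurance = 91254.64 + 442.24 = 91696.88
Ad valorem component: 91696.88 × 5.1% = 4676.54
Specific component: 720 × 1.34 = 964.80
Import duty = 4676.54 + 964.80 = 5641.34
Buyer bears: insurance 442.24 + destination terminal 230.74 + brokerage 511.90 + delivery 1770.28 + duty 5641.34 = 8596.50
Landed cost = invoice 91254.64 + 8596.50 = 99851.14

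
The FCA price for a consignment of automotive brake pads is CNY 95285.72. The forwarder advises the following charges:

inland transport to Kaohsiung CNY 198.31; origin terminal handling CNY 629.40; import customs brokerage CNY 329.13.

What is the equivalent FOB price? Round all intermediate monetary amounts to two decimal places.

Not relevant to the conversion: inland to port — on the seller under both FCA and FOB; already in the FCA price and stays in the FOB price. brokerage — on the buyer under both terms; not part of either seller's price.
From FCA to FOB, the seller additionally bears: origin terminal.
FOB price = 95285.72 + 629.40 = 95915.12

FOB price: CNY 95915.12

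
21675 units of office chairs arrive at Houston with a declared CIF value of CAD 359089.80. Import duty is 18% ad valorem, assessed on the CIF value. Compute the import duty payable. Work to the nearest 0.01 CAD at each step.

Import duty = 359089.80 × 18% = 64636.16

Import duty: CAD 64636.16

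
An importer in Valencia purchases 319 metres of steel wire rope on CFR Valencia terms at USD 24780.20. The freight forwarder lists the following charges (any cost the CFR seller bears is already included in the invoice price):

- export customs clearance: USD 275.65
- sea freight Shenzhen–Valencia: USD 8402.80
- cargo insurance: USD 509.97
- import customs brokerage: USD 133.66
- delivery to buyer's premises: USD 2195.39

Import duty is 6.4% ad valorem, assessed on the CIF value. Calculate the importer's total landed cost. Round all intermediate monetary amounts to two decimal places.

Total landed cost: USD 29237.79

CFR: the seller pays costs through ocean freight to the destination port, but not insurance.
Already in the invoice (seller's account under CFR): export clearance, freight — exclude.
CIF value = CFR price + insurance = 24780.20 + 509.97 = 25290.17
Import duty = 25290.17 × 6.4% = 1618.57
Buyer bears: insurance 509.97 + brokerage 133.66 + delivery 2195.39 + duty 1618.57 = 4457.59
Landed cost = invoice 24780.20 + 4457.59 = 29237.79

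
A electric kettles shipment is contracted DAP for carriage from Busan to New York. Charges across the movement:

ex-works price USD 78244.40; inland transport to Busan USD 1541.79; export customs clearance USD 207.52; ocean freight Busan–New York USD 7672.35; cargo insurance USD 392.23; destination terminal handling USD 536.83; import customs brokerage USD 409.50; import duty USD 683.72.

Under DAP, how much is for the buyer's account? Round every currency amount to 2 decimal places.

DAP: the seller bears all costs to the named destination except import duty and clearance.
Seller's account: goods 78244.40 + inland to port 1541.79 + export clearance 207.52 + freight 7672.35 + insurance 392.23 + destination terminal 536.83 = 88595.12
Buyer's account: brokerage 409.50 + duty 683.72 = 1093.22

Buyer's account: USD 1093.22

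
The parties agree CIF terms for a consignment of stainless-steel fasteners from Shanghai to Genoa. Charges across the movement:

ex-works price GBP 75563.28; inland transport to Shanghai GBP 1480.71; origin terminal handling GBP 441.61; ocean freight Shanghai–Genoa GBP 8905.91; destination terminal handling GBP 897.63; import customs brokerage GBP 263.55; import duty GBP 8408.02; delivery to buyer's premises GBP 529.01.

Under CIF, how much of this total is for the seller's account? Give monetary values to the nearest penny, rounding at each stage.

Seller's account: GBP 86391.51

CIF: the seller pays costs through ocean freight and marine insurance to the destination port.
Seller's account: goods 75563.28 + inland to port 1480.71 + origin terminal 441.61 + freight 8905.91 = 86391.51
Buyer's account: destination terminal 897.63 + brokerage 263.55 + duty 8408.02 + delivery 529.01 = 10098.21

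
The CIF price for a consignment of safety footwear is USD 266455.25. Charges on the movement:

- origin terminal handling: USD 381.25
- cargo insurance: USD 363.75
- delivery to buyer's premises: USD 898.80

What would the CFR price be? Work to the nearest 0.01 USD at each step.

CFR price: USD 266091.50

Not relevant to the conversion: origin terminal — on the seller under both CIF and CFR; already in the CIF price and stays in the CFR price. delivery — on the buyer under both terms; not part of either seller's price.
From CIF to CFR, the seller no longer bears: insurance.
CFR price = 266455.25 − 363.75 = 266091.50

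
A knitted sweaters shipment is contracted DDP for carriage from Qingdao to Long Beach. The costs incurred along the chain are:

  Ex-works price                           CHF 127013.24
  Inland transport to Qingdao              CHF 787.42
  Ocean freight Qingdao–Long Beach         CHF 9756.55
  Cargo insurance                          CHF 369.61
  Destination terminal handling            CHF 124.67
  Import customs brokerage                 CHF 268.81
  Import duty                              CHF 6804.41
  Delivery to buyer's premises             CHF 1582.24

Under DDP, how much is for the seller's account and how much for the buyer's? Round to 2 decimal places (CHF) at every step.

DDP: the seller bears all costs including import duty.
Seller's account: goods 127013.24 + inland to port 787.42 + freight 9756.55 + insurance 369.61 + destination terminal 124.67 + brokerage 268.81 + duty 6804.41 + delivery 1582.24 = 146706.95
Buyer's account: 0.00

Seller: CHF 146706.95; buyer: CHF 0.00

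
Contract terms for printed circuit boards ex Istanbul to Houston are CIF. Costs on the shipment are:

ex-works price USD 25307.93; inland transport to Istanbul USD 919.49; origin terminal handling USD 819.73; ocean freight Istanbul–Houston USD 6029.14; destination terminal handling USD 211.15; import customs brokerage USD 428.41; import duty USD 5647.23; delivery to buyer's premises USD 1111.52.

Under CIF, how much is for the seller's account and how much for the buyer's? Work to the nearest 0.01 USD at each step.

CIF: the seller pays costs through ocean freight and marine insurance to the destination port.
Seller's account: goods 25307.93 + inland to port 919.49 + origin terminal 819.73 + freight 6029.14 = 33076.29
Buyer's account: destination terminal 211.15 + brokerage 428.41 + duty 5647.23 + delivery 1111.52 = 7398.31

Seller: USD 33076.29; buyer: USD 7398.31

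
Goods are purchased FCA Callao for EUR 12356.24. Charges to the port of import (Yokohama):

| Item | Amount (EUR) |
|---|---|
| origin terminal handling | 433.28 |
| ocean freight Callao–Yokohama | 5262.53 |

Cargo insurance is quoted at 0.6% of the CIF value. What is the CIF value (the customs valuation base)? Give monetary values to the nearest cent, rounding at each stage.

CIF value: EUR 18161.02

Let C be the CIF value. C = FCA price + pre-shipment costs + freight + 0.6% × C
C − 0.6% × C = 12356.24 + 433.28 + 5262.53
0.994 × C = 18052.05
C = 18052.05 / 0.994 = 18161.02
Insurance premium = 0.6% × 18161.02 = 108.97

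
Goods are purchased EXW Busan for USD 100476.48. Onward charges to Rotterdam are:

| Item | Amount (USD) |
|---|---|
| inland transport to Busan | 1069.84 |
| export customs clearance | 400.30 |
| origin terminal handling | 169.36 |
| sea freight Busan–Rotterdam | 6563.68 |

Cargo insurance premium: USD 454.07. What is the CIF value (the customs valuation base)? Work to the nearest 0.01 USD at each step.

CIF = EXW price + pre-shipment costs + freight + insurance
CIF = 100476.48 + 1069.84 + 400.30 + 169.36 + 6563.68 + 454.07 = 109133.73

CIF value: USD 109133.73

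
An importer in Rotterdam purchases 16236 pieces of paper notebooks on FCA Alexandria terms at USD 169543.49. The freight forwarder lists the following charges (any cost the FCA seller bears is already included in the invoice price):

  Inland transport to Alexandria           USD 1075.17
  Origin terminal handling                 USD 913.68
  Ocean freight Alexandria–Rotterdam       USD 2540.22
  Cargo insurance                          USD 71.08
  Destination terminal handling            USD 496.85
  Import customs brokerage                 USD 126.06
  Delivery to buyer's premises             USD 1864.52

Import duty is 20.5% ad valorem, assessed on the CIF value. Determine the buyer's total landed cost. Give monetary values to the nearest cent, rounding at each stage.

Total landed cost: USD 211034.94

FCA: the seller delivers export-cleared goods to the carrier; the buyer bears costs from that point.
Already in the invoice (seller's account under FCA): inland to port — exclude.
CIF value = FCA price + origin terminal + freight + insurance = 169543.49 + 913.68 + 2540.22 + 71.08 = 173068.47
Import duty = 173068.47 × 20.5% = 35479.04
Buyer bears: origin terminal 913.68 + freight 2540.22 + insurance 71.08 + destination terminal 496.85 + brokerage 126.06 + delivery 1864.52 + duty 35479.04 = 41491.45
Landed cost = invoice 169543.49 + 41491.45 = 211034.94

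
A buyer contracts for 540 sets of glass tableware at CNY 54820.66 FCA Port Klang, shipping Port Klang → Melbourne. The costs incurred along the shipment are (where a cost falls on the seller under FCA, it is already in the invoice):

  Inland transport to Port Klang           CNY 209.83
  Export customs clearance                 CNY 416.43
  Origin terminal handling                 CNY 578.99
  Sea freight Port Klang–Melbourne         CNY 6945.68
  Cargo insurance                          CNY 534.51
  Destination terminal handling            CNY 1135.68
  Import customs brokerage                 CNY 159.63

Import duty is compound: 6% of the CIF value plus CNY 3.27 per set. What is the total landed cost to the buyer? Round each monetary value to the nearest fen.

Total landed cost: CNY 69713.74

FCA: the seller delivers export-cleared goods to the carrier; the buyer bears costs from that point.
Already in the invoice (seller's account under FCA): inland to port, export clearance — exclude.
CIF value = FCA price + origin terminal + freight + insurance = 54820.66 + 578.99 + 6945.68 + 534.51 = 62879.84
Ad valorem component: 62879.84 × 6% = 3772.79
Specific component: 540 × 3.27 = 1765.80
Import duty = 3772.79 + 1765.80 = 5538.59
Buyer bears: origin terminal 578.99 + freight 6945.68 + insurance 534.51 + destination terminal 1135.68 + brokerage 159.63 + duty 5538.59 = 14893.08
Landed cost = invoice 54820.66 + 14893.08 = 69713.74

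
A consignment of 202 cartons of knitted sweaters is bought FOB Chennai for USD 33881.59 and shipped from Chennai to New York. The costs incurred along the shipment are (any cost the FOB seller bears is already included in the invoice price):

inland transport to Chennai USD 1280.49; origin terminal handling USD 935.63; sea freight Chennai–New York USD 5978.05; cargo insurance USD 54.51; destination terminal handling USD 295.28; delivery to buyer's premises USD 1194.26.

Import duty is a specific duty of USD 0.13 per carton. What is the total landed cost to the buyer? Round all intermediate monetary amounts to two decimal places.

Total landed cost: USD 41429.95

FOB: the seller bears costs until goods are on board at the origin port; the buyer bears freight, insurance and all costs thereafter.
Already in the invoice (seller's account under FOB): inland to port, origin terminal — exclude.
CIF value = FOB price + freight + insurance = 33881.59 + 5978.05 + 54.51 = 39914.15
Import duty = 202 × 0.13 = 26.26
Buyer bears: freight 5978.05 + insurance 54.51 + destination terminal 295.28 + delivery 1194.26 + duty 26.26 = 7548.36
Landed cost = invoice 33881.59 + 7548.36 = 41429.95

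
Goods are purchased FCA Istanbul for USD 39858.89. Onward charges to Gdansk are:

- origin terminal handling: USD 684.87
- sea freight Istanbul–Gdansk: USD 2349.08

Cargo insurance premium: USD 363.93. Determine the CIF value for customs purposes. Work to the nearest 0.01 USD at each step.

CIF value: USD 43256.77

CIF = FCA price + pre-shipment costs + freight + insurance
CIF = 39858.89 + 684.87 + 2349.08 + 363.93 = 43256.77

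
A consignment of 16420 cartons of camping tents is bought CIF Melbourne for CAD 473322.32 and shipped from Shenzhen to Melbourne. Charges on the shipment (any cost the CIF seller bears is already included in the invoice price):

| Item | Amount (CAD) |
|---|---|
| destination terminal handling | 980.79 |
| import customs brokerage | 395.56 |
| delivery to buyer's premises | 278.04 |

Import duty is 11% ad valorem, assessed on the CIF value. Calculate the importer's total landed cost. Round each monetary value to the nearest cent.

Total landed cost: CAD 527042.17

CIF: the seller pays costs through ocean freight and marine insurance to the destination port.
The CIF price already equals the CIF value: 473322.32
Import duty = 473322.32 × 11% = 52065.46
Buyer bears: destination terminal 980.79 + brokerage 395.56 + delivery 278.04 + duty 52065.46 = 53719.85
Landed cost = invoice 473322.32 + 53719.85 = 527042.17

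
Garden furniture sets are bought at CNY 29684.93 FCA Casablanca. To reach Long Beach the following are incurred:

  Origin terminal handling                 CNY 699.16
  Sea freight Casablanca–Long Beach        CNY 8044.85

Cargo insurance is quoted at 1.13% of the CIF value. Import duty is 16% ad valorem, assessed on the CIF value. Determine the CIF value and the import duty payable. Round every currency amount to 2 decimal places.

Let C be the CIF value. C = FCA price + pre-shipment costs + freight + 1.13% × C
C − 1.13% × C = 29684.93 + 699.16 + 8044.85
0.9887 × C = 38428.94
C = 38428.94 / 0.9887 = 38868.15
Insurance premium = 1.13% × 38868.15 = 439.21
Import duty = 38868.15 × 16% = 6218.90

CIF value: CNY 38868.15; import duty: CNY 6218.90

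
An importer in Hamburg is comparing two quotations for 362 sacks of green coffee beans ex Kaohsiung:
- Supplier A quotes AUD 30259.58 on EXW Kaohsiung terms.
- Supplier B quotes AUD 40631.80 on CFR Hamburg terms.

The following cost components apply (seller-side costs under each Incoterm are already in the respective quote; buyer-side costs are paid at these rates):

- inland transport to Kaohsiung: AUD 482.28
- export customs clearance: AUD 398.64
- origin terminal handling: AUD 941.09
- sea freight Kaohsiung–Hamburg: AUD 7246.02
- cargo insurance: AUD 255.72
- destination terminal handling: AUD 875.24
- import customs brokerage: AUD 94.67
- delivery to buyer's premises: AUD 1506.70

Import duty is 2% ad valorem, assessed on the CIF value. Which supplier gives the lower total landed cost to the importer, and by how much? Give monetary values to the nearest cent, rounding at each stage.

Supplier A (EXW):
CIF value = EXW price + inland to port + export clearance + origin terminal + freight + insurance = 30259.58 + 482.28 + 398.64 + 941.09 + 7246.02 + 255.72 = 39583.33
Import duty = 39583.33 × 2% = 791.67
Buyer bears (A): 482.28 + 398.64 + 941.09 + 7246.02 + 255.72 + 875.24 + 94.67 + 1506.70 = 11800.36
Landed cost (A) = invoice 30259.58 + 11800.36 + duty 791.67 = 42851.61
Supplier B (CFR):
CIF value = CFR price + insurance = 40631.80 + 255.72 = 40887.52
Import duty = 40887.52 × 2% = 817.75
Buyer bears (B): 255.72 + 875.24 + 94.67 + 1506.70 = 2732.33
Landed cost (B) = invoice 40631.80 + 2732.33 + duty 817.75 = 44181.88
Difference = |42851.61 − 44181.88| = 1330.27

Supplier A is cheaper by AUD 1330.27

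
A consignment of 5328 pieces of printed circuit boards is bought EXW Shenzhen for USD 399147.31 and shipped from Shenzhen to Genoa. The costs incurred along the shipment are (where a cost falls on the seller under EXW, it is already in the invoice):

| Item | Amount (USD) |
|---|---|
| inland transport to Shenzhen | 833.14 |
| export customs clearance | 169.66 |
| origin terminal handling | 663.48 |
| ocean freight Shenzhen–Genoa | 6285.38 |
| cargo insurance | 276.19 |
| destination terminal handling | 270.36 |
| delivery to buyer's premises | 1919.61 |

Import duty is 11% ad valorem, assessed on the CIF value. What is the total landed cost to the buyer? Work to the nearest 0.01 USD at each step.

EXW: the seller makes goods available at their premises; the buyer bears all onward costs.
CIF value = EXW price + inland to port + export clearance + origin terminal + freight + insurance = 399147.31 + 833.14 + 169.66 + 663.48 + 6285.38 + 276.19 = 407375.16
Import duty = 407375.16 × 11% = 44811.27
Buyer bears: inland to port 833.14 + export clearance 169.66 + origin terminal 663.48 + freight 6285.38 + insurance 276.19 + destination terminal 270.36 + delivery 1919.61 + duty 44811.27 = 55229.09
Landed cost = invoice 399147.31 + 55229.09 = 454376.40

Total landed cost: USD 454376.40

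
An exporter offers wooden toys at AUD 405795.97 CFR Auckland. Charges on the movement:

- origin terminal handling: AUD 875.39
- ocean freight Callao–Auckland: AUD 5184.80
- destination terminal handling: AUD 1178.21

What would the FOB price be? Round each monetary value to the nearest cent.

Not relevant to the conversion: origin terminal — on the seller under both CFR and FOB; already in the CFR price and stays in the FOB price. destination terminal — on the buyer under both terms; not part of either seller's price.
From CFR to FOB, the seller no longer bears: freight.
FOB price = 405795.97 − 5184.80 = 400611.17

FOB price: AUD 400611.17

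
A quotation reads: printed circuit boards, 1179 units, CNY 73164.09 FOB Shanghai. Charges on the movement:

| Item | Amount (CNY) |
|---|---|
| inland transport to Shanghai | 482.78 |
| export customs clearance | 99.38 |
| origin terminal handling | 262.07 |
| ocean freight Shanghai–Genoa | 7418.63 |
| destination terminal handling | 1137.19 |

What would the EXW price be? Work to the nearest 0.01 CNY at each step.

Not relevant to the conversion: freight, destination terminal — on the buyer under both terms; not part of either seller's price.
From FOB to EXW, the seller no longer bears: inland to port, export clearance, origin terminal.
EXW price = 73164.09 − 482.78 − 99.38 − 262.07 = 72319.86

EXW price: CNY 72319.86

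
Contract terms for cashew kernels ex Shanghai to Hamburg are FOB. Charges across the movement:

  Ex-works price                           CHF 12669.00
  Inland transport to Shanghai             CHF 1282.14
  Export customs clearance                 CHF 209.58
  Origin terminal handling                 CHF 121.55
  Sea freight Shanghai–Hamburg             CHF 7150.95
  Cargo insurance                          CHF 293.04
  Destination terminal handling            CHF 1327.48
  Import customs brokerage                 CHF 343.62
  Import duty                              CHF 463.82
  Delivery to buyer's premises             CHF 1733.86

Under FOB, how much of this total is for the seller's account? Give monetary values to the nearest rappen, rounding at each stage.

FOB: the seller bears costs until goods are on board at the origin port; the buyer bears freight, insurance and all costs thereafter.
Seller's account: goods 12669.00 + inland to port 1282.14 + export clearance 209.58 + origin terminal 121.55 = 14282.27
Buyer's account: freight 7150.95 + insurance 293.04 + destination terminal 1327.48 + brokerage 343.62 + duty 463.82 + delivery 1733.86 = 11312.77

Seller's account: CHF 14282.27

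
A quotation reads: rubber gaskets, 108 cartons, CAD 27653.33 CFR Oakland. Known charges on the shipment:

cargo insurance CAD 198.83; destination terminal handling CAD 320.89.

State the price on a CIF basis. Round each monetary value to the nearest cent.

Not relevant to the conversion: destination terminal — on the buyer under both terms; not part of either seller's price.
From CFR to CIF, the seller additionally bears: insurance.
CIF price = 27653.33 + 198.83 = 27852.16

CIF price: CAD 27852.16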